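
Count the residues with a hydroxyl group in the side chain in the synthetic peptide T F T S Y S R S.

Serine (S), threonine (T), and tyrosine (Y) each carry a hydroxyl group on the side chain.
Matching residues: T1, T3, S4, Y5, S6, S8.

6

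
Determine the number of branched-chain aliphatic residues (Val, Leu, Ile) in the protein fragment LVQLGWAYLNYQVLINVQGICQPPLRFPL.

11

Matching residues: L1, V2, L4, L9, V13, L14, I15, V17, I20, L25, L29.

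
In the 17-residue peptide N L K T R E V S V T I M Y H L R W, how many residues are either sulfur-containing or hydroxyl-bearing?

Sulfur-containing: C, M. Hydroxyl-bearing: S, T, Y.
Sulfur-containing residues here: M12 (1).
Hydroxyl-bearing residues here: T4, S8, T10, Y13 (4).
The two groups share no amino acid, so total = 1 + 4 = 5.

5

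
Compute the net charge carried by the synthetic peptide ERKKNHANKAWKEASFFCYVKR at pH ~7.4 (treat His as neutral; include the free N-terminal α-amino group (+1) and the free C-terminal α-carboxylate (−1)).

Near pH 7.4, K and R contribute +1 each, D and E contribute −1 each, and every other side chain (His included, as stated) is uncharged.
Positive (K, R): R2, K3, K4, K9, K12, K21, R22 → +7.
Negative (D, E): E1, E13 → −2.
The N-terminus (+1) and C-terminus (−1) cancel.
Net charge = (+7) + (−2) = +5.

+5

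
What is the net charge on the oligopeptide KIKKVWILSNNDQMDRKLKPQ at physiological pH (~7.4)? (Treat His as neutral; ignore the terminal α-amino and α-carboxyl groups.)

+4

At pH ~7.4 the Lys and Arg side chains are protonated (+1), the Asp and Glu side chains are deprotonated (−1), and with His taken as neutral all other side chains carry no charge.
Positive (K, R): K1, K3, K4, R16, K17, K19 → +6.
Negative (D, E): D12, D15 → −2.
Net charge = (+6) + (−2) = +4.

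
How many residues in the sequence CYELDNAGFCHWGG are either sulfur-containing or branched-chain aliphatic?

Sulfur-containing: C, M. Branched-chain aliphatic: I, L, V.
Sulfur-containing residues here: C1, C10 (2).
Branched-chain aliphatic residues here: L4 (1).
The two groups share no amino acid, so total = 2 + 1 = 3.

3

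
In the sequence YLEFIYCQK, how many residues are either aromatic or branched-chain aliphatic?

Aromatic: F, W, Y. Branched-chain aliphatic: I, L, V.
Aromatic residues here: Y1, F4, Y6 (3).
Branched-chain aliphatic residues here: L2, I5 (2).
The two groups share no amino acid, so total = 3 + 2 = 5.

5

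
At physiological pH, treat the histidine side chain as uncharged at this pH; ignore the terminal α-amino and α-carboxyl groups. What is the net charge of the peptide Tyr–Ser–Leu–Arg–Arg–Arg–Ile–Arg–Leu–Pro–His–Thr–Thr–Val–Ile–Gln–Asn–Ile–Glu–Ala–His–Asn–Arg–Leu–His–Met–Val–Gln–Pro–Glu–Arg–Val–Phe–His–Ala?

Near pH 7.4, K and R contribute +1 each, D and E contribute −1 each, and every other side chain (His included, as stated) is uncharged.
Positive (K, R): Arg4, Arg5, Arg6, Arg8, Arg23, Arg31 → +6.
Negative (D, E): Glu19, Glu30 → −2.
Net charge = (+6) + (−2) = +4.

+4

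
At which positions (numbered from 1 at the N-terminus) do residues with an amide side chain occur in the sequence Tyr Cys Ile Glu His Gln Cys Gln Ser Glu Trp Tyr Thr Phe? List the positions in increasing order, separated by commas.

6, 8

Only N (asparagine) and Q (glutamine) carry a side-chain carboxamide.
Matching residues: Gln6, Gln8.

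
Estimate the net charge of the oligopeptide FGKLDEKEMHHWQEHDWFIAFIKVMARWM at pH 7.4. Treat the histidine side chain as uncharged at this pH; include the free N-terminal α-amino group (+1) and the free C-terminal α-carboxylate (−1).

-1

Near pH 7.4, K and R contribute +1 each, D and E contribute −1 each, and every other side chain (His included, as stated) is uncharged.
Positive (K, R): K3, K7, K23, R27 → +4.
Negative (D, E): D5, E6, E8, E14, D16 → −5.
The N-terminus (+1) and C-terminus (−1) cancel.
Net charge = (+4) + (−5) = −1.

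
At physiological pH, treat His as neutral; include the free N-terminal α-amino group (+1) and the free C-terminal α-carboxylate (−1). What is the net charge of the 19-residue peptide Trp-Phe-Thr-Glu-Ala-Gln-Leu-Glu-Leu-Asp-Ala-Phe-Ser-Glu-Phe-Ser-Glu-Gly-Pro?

-5

The side chains ionized at physiological pH are Lys/Arg (+1) and Asp/Glu (−1); with His treated as neutral, nothing else contributes.
Positive (K, R): none → +0.
Negative (D, E): Glu4, Glu8, Asp10, Glu14, Glu17 → −5.
The N-terminus (+1) and C-terminus (−1) cancel.
Net charge = (+0) + (−5) = −5.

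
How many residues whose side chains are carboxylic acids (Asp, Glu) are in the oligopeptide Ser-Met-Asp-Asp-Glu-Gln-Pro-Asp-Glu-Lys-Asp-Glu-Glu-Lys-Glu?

Matching residues: Asp3, Asp4, Glu5, Asp8, Glu9, Asp11, Glu12, Glu13, Glu15.

9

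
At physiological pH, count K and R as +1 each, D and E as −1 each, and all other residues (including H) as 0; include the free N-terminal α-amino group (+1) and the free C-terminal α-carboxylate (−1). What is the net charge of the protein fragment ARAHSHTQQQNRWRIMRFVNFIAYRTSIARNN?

+6

Positive (K, R): R2, R12, R14, R17, R25, R30 → +6.
Negative (D, E): none → −0.
The N-terminus (+1) and C-terminus (−1) cancel.
Net charge = (+6) + (−0) = +6.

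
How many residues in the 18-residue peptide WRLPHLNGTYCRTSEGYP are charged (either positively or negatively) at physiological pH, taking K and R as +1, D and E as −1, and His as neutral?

Charged side chains at pH ~7.4: K, R (positive); D, E (negative).
Matching residues: R2, R12, E15.

3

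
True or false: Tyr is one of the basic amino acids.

False

Lysine (K), arginine (R), and histidine (H) have basic, nitrogen-containing side chains.
Tyrosine is not in this group.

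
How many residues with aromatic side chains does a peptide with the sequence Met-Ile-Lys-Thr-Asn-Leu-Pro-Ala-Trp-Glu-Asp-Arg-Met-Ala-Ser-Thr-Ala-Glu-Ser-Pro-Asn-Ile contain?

Phenylalanine (F), tryptophan (W), and tyrosine (Y) have aromatic ring side chains.
Matching residues: Trp9.

1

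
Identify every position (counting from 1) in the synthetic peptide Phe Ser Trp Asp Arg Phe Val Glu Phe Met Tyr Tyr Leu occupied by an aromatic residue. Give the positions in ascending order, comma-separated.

1, 3, 6, 9, 11, 12

Matching residues: Phe1, Trp3, Phe6, Phe9, Tyr11, Tyr12.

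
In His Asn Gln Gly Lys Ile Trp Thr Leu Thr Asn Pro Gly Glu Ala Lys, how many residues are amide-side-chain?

Only N (asparagine) and Q (glutamine) carry a side-chain carboxamide.
Matching residues: Asn2, Gln3, Asn11.

3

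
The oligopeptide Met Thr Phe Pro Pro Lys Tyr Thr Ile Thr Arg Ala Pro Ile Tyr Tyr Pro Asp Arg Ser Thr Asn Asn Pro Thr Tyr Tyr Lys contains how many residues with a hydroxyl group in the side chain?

11

The –OH-bearing residues are Ser, Thr (aliphatic alcohols), and Tyr (phenol).
Matching residues: Thr2, Tyr7, Thr8, Thr10, Tyr15, Tyr16, Ser20, Thr21, Thr25, Tyr26, Tyr27.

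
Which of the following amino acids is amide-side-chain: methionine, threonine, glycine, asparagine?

asparagine

Asparagine (N) and glutamine (Q) have uncharged amide side chains.
Of the listed options, only asparagine belongs to this group.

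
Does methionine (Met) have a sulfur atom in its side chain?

The sulfur-bearing residues are cysteine (–SH) and methionine (–S–CH₃).
Methionine is in this group.

Yes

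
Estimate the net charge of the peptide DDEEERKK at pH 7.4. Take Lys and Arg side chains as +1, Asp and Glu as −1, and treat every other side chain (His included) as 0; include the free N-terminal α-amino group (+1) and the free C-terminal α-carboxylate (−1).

-2

Positive (K, R): R6, K7, K8 → +3.
Negative (D, E): D1, D2, E3, E4, E5 → −5.
The N-terminus (+1) and C-terminus (−1) cancel.
Net charge = (+3) + (−5) = −2.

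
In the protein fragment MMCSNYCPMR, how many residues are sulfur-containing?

5

Only Cys (C) and Met (M) have a sulfur atom in the side chain.
Matching residues: M1, M2, C3, C7, M9.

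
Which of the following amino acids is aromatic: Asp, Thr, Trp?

Trp

The aromatic amino acids are Phe (F, benzyl), Trp (W, indole), and Tyr (Y, phenol).
Of the listed options, only Trp belongs to this group.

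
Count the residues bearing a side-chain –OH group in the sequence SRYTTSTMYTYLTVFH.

Serine (S), threonine (T), and tyrosine (Y) each carry a hydroxyl group on the side chain.
Matching residues: S1, Y3, T4, T5, S6, T7, Y9, T10, Y11, T13.

10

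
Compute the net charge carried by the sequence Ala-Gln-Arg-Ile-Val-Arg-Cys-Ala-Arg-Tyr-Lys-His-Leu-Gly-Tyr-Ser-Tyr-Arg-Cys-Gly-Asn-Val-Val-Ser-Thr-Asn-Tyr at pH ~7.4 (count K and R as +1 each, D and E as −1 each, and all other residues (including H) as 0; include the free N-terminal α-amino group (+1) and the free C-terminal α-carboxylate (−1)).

Positive (K, R): Arg3, Arg6, Arg9, Lys11, Arg18 → +5.
Negative (D, E): none → −0.
The N-terminus (+1) and C-terminus (−1) cancel.
Net charge = (+5) + (−0) = +5.

+5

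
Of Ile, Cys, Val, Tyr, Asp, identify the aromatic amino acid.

Tyr

Phenylalanine (F), tryptophan (W), and tyrosine (Y) have aromatic ring side chains.
Of the listed options, only Tyr belongs to this group.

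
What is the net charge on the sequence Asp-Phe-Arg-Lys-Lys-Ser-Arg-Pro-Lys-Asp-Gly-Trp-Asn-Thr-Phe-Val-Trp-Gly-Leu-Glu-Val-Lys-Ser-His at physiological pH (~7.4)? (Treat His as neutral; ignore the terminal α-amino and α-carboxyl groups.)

At pH ~7.4 the Lys and Arg side chains are protonated (+1), the Asp and Glu side chains are deprotonated (−1), and with His taken as neutral all other side chains carry no charge.
Positive (K, R): Arg3, Lys4, Lys5, Arg7, Lys9, Lys22 → +6.
Negative (D, E): Asp1, Asp10, Glu20 → −3.
Net charge = (+6) + (−3) = +3.

+3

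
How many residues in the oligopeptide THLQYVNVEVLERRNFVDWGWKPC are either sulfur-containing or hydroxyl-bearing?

Sulfur-containing: C, M. Hydroxyl-bearing: S, T, Y.
Sulfur-containing residues here: C24 (1).
Hydroxyl-bearing residues here: T1, Y5 (2).
The two groups share no amino acid, so total = 1 + 2 = 3.

3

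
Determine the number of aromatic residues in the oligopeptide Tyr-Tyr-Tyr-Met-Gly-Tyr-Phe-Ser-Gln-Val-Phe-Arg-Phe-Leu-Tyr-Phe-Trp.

10

F, W, and Y each carry an aromatic ring on the side chain.
Matching residues: Tyr1, Tyr2, Tyr3, Tyr6, Phe7, Phe11, Phe13, Tyr15, Phe16, Trp17.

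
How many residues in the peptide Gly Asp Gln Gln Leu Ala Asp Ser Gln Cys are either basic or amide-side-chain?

Basic: H, K, R. Amide-side-chain: N, Q.
Basic residues here: none (0).
Amide-side-chain residues here: Gln3, Gln4, Gln9 (3).
The two groups share no amino acid, so total = 0 + 3 = 3.

3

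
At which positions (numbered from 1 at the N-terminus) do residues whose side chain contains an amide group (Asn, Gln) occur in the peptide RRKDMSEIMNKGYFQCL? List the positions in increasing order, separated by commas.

10, 15

Matching residues: N10, Q15.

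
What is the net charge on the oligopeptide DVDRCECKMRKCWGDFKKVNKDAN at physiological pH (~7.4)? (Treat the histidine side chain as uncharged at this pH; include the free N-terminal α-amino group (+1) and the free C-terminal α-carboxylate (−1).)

+2

The side chains ionized at physiological pH are Lys/Arg (+1) and Asp/Glu (−1); with His treated as neutral, nothing else contributes.
Positive (K, R): R4, K8, R10, K11, K17, K18, K21 → +7.
Negative (D, E): D1, D3, E6, D15, D22 → −5.
The N-terminus (+1) and C-terminus (−1) cancel.
Net charge = (+7) + (−5) = +2.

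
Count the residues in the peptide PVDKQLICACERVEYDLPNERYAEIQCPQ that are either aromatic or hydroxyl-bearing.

Aromatic: F, W, Y. Hydroxyl-bearing: S, T, Y.
Aromatic residues here: Y15, Y22 (2).
Hydroxyl-bearing residues here: Y15, Y22 (2).
Y is in both groups, so the 2 Y residues must not be double-counted.
Total = 2 + 2 − 2 = 2.

2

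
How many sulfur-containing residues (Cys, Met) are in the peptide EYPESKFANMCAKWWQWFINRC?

Matching residues: M10, C11, C22.

3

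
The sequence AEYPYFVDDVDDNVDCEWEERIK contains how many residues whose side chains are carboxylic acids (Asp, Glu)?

9

Matching residues: E2, D8, D9, D11, D12, D15, E17, E19, E20.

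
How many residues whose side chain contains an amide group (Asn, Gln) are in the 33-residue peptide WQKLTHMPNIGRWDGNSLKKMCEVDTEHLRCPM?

3

Matching residues: Q2, N9, N16.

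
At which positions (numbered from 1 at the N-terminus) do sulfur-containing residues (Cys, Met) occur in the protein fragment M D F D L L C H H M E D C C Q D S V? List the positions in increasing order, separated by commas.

Matching residues: M1, C7, M10, C13, C14.

1, 7, 10, 13, 14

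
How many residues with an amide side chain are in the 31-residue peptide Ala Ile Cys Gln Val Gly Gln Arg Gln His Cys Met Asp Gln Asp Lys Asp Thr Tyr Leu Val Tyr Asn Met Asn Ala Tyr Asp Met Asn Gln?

8

The amide-side-chain residues are Asn (N) and Gln (Q).
Matching residues: Gln4, Gln7, Gln9, Gln14, Asn23, Asn25, Asn30, Gln31.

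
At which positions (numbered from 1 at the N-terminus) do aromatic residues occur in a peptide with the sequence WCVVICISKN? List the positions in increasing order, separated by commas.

The aromatic amino acids are Phe (F, benzyl), Trp (W, indole), and Tyr (Y, phenol).
Matching residues: W1.

1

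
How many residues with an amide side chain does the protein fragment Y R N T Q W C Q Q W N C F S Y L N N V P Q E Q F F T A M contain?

9

The amide-side-chain residues are Asn (N) and Gln (Q).
Matching residues: N3, Q5, Q8, Q9, N11, N17, N18, Q21, Q23.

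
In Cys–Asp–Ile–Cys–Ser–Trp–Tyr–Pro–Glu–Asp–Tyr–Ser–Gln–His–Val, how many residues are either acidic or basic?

Acidic: D, E. Basic: H, K, R.
Acidic residues here: Asp2, Glu9, Asp10 (3).
Basic residues here: His14 (1).
The two groups share no amino acid, so total = 3 + 1 = 4.

4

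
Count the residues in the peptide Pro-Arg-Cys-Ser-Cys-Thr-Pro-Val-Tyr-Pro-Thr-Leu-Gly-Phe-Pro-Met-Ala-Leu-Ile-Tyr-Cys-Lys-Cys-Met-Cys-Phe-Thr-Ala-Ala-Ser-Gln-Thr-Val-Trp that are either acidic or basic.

Acidic: D, E. Basic: H, K, R.
Acidic residues here: none (0).
Basic residues here: Arg2, Lys22 (2).
The two groups share no amino acid, so total = 0 + 2 = 2.

2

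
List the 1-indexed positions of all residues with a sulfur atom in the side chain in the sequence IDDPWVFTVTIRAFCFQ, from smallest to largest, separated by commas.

Only Cys (C) and Met (M) have a sulfur atom in the side chain.
Matching residues: C15.

15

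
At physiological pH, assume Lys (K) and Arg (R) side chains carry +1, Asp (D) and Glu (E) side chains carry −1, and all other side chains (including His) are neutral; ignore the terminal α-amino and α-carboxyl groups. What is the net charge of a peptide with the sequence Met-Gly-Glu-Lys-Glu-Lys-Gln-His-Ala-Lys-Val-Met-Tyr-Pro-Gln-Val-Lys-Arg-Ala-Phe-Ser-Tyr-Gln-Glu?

+2

Positive (K, R): Lys4, Lys6, Lys10, Lys17, Arg18 → +5.
Negative (D, E): Glu3, Glu5, Glu24 → −3.
Net charge = (+5) + (−3) = +2.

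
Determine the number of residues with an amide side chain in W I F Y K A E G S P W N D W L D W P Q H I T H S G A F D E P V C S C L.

2

Asparagine (N) and glutamine (Q) have uncharged amide side chains.
Matching residues: N12, Q19.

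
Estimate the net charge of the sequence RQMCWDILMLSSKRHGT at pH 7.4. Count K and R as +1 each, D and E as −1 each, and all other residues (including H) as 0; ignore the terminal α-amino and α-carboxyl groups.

Positive (K, R): R1, K13, R14 → +3.
Negative (D, E): D6 → −1.
Net charge = (+3) + (−1) = +2.

+2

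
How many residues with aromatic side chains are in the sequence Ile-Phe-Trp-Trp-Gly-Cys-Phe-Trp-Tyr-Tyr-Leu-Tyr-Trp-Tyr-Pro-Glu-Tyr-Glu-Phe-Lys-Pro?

F, W, and Y each carry an aromatic ring on the side chain.
Matching residues: Phe2, Trp3, Trp4, Phe7, Trp8, Tyr9, Tyr10, Tyr12, Trp13, Tyr14, Tyr17, Phe19.

12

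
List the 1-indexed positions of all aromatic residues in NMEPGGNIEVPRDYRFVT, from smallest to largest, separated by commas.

Phenylalanine (F), tryptophan (W), and tyrosine (Y) have aromatic ring side chains.
Matching residues: Y14, F16.

14, 16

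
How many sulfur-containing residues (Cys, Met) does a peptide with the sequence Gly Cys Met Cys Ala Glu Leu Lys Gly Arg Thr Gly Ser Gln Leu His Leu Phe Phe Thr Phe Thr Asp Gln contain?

Matching residues: Cys2, Met3, Cys4.

3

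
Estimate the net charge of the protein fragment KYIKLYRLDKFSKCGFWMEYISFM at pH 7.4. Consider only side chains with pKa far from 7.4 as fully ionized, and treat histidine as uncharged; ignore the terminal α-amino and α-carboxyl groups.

+3

The side chains ionized at physiological pH are Lys/Arg (+1) and Asp/Glu (−1); with His treated as neutral, nothing else contributes.
Positive (K, R): K1, K4, R7, K10, K13 → +5.
Negative (D, E): D9, E19 → −2.
Net charge = (+5) + (−2) = +3.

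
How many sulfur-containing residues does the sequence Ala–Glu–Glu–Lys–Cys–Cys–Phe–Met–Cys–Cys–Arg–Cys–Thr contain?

6

Only Cys (C) and Met (M) have a sulfur atom in the side chain.
Matching residues: Cys5, Cys6, Met8, Cys9, Cys10, Cys12.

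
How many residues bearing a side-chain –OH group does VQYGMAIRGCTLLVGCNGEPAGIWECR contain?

The –OH-bearing residues are Ser, Thr (aliphatic alcohols), and Tyr (phenol).
Matching residues: Y3, T11.

2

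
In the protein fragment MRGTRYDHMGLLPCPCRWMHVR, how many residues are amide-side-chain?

Only N (asparagine) and Q (glutamine) carry a side-chain carboxamide.
None of the 22 residues belong to this group.

0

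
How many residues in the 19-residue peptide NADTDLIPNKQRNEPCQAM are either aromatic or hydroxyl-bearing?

Aromatic: F, W, Y. Hydroxyl-bearing: S, T, Y.
Aromatic residues here: none (0).
Hydroxyl-bearing residues here: T4 (1).
(Y belongs to both groups, but none appear in this sequence.) Total = 0 + 1 = 1.

1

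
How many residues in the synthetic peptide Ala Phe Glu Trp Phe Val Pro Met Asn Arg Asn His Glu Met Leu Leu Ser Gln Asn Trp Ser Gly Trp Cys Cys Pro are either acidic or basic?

Acidic: D, E. Basic: H, K, R.
Acidic residues here: Glu3, Glu13 (2).
Basic residues here: Arg10, His12 (2).
The two groups share no amino acid, so total = 2 + 2 = 4.

4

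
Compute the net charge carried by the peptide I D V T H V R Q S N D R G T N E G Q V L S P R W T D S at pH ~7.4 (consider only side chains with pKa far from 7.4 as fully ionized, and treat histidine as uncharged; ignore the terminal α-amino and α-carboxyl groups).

-1

At pH ~7.4 the Lys and Arg side chains are protonated (+1), the Asp and Glu side chains are deprotonated (−1), and with His taken as neutral all other side chains carry no charge.
Positive (K, R): R7, R12, R23 → +3.
Negative (D, E): D2, D11, E16, D26 → −4.
Net charge = (+3) + (−4) = −1.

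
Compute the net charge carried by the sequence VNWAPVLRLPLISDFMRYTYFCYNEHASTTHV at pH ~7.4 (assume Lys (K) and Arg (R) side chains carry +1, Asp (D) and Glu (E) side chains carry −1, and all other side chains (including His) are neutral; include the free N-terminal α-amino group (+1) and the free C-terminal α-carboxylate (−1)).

0

Positive (K, R): R8, R17 → +2.
Negative (D, E): D14, E25 → −2.
The N-terminus (+1) and C-terminus (−1) cancel.
Net charge = (+2) + (−2) = 0.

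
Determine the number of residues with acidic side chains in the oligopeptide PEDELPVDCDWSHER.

The acidic residues are Asp (D) and Glu (E), whose side chains end in a carboxylate group.
Matching residues: E2, D3, E4, D8, D10, E14.

6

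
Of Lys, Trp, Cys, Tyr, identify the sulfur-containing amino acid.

Cys

Cysteine (C, thiol) and methionine (M, thioether) are the two sulfur-containing amino acids.
Of the listed options, only Cys belongs to this group.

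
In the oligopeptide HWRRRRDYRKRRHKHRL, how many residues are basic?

The basic amino acids are Lys (K), Arg (R), and His (H).
Matching residues: H1, R3, R4, R5, R6, R9, K10, R11, R12, H13, K14, H15, R16.

13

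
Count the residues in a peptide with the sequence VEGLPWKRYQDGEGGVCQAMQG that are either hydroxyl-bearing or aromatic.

Hydroxyl-bearing: S, T, Y. Aromatic: F, W, Y.
Hydroxyl-bearing residues here: Y9 (1).
Aromatic residues here: W6, Y9 (2).
Y is in both groups, so the 1 Y residue must not be double-counted.
Total = 1 + 2 − 1 = 2.

2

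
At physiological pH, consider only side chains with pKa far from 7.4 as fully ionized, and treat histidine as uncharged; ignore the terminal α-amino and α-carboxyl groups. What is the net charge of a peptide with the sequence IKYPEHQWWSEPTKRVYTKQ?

+2

The side chains ionized at physiological pH are Lys/Arg (+1) and Asp/Glu (−1); with His treated as neutral, nothing else contributes.
Positive (K, R): K2, K14, R15, K19 → +4.
Negative (D, E): E5, E11 → −2.
Net charge = (+4) + (−2) = +2.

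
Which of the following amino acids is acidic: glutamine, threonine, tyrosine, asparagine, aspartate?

Only D (aspartate) and E (glutamate) carry a side-chain carboxylic acid.
Of the listed options, only aspartate belongs to this group.

aspartate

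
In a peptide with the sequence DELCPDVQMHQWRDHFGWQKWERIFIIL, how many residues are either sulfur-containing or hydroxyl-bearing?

2

Sulfur-containing: C, M. Hydroxyl-bearing: S, T, Y.
Sulfur-containing residues here: C4, M9 (2).
Hydroxyl-bearing residues here: none (0).
The two groups share no amino acid, so total = 2 + 0 = 2.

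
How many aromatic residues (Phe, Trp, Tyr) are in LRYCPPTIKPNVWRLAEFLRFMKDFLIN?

Matching residues: Y3, W13, F18, F21, F25.

5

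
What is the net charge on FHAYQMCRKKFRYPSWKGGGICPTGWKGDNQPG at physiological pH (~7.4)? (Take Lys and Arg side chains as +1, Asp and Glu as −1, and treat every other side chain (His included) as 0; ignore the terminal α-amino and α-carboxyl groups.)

Positive (K, R): R8, K9, K10, R12, K17, K27 → +6.
Negative (D, E): D29 → −1.
Net charge = (+6) + (−1) = +5.

+5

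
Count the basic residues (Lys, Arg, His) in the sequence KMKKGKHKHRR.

9

Matching residues: K1, K3, K4, K6, H7, K8, H9, R10, R11.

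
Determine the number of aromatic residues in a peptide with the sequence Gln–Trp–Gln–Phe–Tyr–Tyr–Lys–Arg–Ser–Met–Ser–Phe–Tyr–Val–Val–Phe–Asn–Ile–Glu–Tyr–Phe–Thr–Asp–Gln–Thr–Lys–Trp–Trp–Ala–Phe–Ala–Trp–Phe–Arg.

Phenylalanine (F), tryptophan (W), and tyrosine (Y) have aromatic ring side chains.
Matching residues: Trp2, Phe4, Tyr5, Tyr6, Phe12, Tyr13, Phe16, Tyr20, Phe21, Trp27, Trp28, Phe30, Trp32, Phe33.

14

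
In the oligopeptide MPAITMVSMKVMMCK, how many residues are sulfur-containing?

Only Cys (C) and Met (M) have a sulfur atom in the side chain.
Matching residues: M1, M6, M9, M12, M13, C14.

6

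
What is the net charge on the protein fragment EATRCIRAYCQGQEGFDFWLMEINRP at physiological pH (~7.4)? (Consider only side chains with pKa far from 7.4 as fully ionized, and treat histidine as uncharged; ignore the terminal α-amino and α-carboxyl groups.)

-1

The side chains ionized at physiological pH are Lys/Arg (+1) and Asp/Glu (−1); with His treated as neutral, nothing else contributes.
Positive (K, R): R4, R7, R25 → +3.
Negative (D, E): E1, E14, D17, E22 → −4.
Net charge = (+3) + (−4) = −1.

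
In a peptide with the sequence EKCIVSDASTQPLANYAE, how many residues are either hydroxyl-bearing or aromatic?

Hydroxyl-bearing: S, T, Y. Aromatic: F, W, Y.
Hydroxyl-bearing residues here: S6, S9, T10, Y16 (4).
Aromatic residues here: Y16 (1).
Y is in both groups, so the 1 Y residue must not be double-counted.
Total = 4 + 1 − 1 = 4.

4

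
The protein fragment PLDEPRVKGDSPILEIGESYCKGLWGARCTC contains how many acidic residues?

5

Only D (aspartate) and E (glutamate) carry a side-chain carboxylic acid.
Matching residues: D3, E4, D10, E15, E18.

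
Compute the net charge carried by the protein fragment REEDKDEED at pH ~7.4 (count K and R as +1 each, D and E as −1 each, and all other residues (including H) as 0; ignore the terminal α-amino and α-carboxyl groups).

Positive (K, R): R1, K5 → +2.
Negative (D, E): E2, E3, D4, D6, E7, E8, D9 → −7.
Net charge = (+2) + (−7) = −5.

-5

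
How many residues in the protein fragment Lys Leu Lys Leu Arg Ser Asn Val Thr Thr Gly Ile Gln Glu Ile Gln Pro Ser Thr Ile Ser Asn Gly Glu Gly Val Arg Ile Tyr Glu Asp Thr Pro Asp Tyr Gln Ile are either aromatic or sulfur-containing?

2

Aromatic: F, W, Y. Sulfur-containing: C, M.
Aromatic residues here: Tyr29, Tyr35 (2).
Sulfur-containing residues here: none (0).
The two groups share no amino acid, so total = 2 + 0 = 2.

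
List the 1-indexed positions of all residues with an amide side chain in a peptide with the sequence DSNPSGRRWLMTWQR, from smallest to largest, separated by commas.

3, 14

Only N (asparagine) and Q (glutamine) carry a side-chain carboxamide.
Matching residues: N3, Q14.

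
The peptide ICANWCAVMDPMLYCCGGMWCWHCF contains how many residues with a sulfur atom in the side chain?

9

Only Cys (C) and Met (M) have a sulfur atom in the side chain.
Matching residues: C2, C6, M9, M12, C15, C16, M19, C21, C24.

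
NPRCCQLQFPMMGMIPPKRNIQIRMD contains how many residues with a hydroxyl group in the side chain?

0

Serine (S), threonine (T), and tyrosine (Y) each carry a hydroxyl group on the side chain.
None of the 26 residues belong to this group.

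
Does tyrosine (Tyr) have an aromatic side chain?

Phenylalanine (F), tryptophan (W), and tyrosine (Y) have aromatic ring side chains.
Tyrosine is in this group.

Yes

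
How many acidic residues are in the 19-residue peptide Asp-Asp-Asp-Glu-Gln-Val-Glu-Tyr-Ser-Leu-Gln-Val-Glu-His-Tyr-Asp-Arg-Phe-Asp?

8

Only D (aspartate) and E (glutamate) carry a side-chain carboxylic acid.
Matching residues: Asp1, Asp2, Asp3, Glu4, Glu7, Glu13, Asp16, Asp19.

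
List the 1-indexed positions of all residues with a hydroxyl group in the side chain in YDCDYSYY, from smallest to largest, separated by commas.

1, 5, 6, 7, 8

The –OH-bearing residues are Ser, Thr (aliphatic alcohols), and Tyr (phenol).
Matching residues: Y1, Y5, S6, Y7, Y8.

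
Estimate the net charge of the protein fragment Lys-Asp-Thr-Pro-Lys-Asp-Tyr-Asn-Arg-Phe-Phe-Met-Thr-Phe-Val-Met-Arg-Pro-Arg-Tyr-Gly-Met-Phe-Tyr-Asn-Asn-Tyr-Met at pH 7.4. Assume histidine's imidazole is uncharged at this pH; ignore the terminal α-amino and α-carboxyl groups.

+3

Near pH 7.4, K and R contribute +1 each, D and E contribute −1 each, and every other side chain (His included, as stated) is uncharged.
Positive (K, R): Lys1, Lys5, Arg9, Arg17, Arg19 → +5.
Negative (D, E): Asp2, Asp6 → −2.
Net charge = (+5) + (−2) = +3.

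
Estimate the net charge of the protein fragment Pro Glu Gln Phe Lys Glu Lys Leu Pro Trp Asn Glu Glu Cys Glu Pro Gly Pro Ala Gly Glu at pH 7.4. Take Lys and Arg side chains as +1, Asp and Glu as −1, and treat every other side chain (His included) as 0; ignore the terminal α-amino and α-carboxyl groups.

-4

Positive (K, R): Lys5, Lys7 → +2.
Negative (D, E): Glu2, Glu6, Glu12, Glu13, Glu15, Glu21 → −6.
Net charge = (+2) + (−6) = −4.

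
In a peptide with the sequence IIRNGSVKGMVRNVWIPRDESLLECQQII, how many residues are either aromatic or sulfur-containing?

3

Aromatic: F, W, Y. Sulfur-containing: C, M.
Aromatic residues here: W15 (1).
Sulfur-containing residues here: M10, C25 (2).
The two groups share no amino acid, so total = 1 + 2 = 3.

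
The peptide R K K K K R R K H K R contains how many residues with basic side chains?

11

The basic amino acids are Lys (K), Arg (R), and His (H).
Matching residues: R1, K2, K3, K4, K5, R6, R7, K8, H9, K10, R11.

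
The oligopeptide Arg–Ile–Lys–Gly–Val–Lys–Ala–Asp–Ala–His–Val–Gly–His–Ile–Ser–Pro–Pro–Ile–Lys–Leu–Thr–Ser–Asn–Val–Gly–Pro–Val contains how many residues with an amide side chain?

1

The amide-side-chain residues are Asn (N) and Gln (Q).
Matching residues: Asn23.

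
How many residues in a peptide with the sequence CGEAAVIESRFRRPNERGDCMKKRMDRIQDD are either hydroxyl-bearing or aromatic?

Hydroxyl-bearing: S, T, Y. Aromatic: F, W, Y.
Hydroxyl-bearing residues here: S9 (1).
Aromatic residues here: F11 (1).
(Y belongs to both groups, but none appear in this sequence.) Total = 1 + 1 = 2.

2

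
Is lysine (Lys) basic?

Yes

Lysine (K), arginine (R), and histidine (H) have basic, nitrogen-containing side chains.
Lysine is in this group.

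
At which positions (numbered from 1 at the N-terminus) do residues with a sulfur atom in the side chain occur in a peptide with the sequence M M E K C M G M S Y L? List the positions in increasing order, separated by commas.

1, 2, 5, 6, 8

Cysteine (C, thiol) and methionine (M, thioether) are the two sulfur-containing amino acids.
Matching residues: M1, M2, C5, M6, M8.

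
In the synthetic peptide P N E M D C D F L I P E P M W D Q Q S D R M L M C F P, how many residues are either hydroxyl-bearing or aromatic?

4

Hydroxyl-bearing: S, T, Y. Aromatic: F, W, Y.
Hydroxyl-bearing residues here: S19 (1).
Aromatic residues here: F8, W15, F26 (3).
(Y belongs to both groups, but none appear in this sequence.) Total = 1 + 3 = 4.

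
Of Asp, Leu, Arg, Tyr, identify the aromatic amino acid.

Tyr

F, W, and Y each carry an aromatic ring on the side chain.
Of the listed options, only Tyr belongs to this group.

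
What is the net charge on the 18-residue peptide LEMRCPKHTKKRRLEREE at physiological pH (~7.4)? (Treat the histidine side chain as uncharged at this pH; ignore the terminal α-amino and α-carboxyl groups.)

Near pH 7.4, K and R contribute +1 each, D and E contribute −1 each, and every other side chain (His included, as stated) is uncharged.
Positive (K, R): R4, K7, K10, K11, R12, R13, R16 → +7.
Negative (D, E): E2, E15, E17, E18 → −4.
Net charge = (+7) + (−4) = +3.

+3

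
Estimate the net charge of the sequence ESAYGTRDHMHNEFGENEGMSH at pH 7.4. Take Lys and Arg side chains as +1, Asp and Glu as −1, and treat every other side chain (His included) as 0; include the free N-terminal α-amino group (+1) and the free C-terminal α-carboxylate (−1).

-4

Positive (K, R): R7 → +1.
Negative (D, E): E1, D8, E13, E16, E18 → −5.
The N-terminus (+1) and C-terminus (−1) cancel.
Net charge = (+1) + (−5) = −4.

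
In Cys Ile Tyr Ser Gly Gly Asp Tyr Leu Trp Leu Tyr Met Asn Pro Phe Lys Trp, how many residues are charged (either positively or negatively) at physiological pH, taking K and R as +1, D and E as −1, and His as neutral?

2

Charged side chains at pH ~7.4: K, R (positive); D, E (negative).
Matching residues: Asp7, Lys17.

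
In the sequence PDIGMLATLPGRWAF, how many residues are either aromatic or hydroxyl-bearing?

Aromatic: F, W, Y. Hydroxyl-bearing: S, T, Y.
Aromatic residues here: W13, F15 (2).
Hydroxyl-bearing residues here: T8 (1).
(Y belongs to both groups, but none appear in this sequence.) Total = 2 + 1 = 3.

3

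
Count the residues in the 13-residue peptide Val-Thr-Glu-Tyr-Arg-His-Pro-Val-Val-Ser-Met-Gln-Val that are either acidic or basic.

Acidic: D, E. Basic: H, K, R.
Acidic residues here: Glu3 (1).
Basic residues here: Arg5, His6 (2).
The two groups share no amino acid, so total = 1 + 2 = 3.

3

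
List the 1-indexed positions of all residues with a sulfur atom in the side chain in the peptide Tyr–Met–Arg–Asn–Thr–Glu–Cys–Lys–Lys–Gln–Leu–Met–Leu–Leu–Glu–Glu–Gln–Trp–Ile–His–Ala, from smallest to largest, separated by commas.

2, 7, 12

Only Cys (C) and Met (M) have a sulfur atom in the side chain.
Matching residues: Met2, Cys7, Met12.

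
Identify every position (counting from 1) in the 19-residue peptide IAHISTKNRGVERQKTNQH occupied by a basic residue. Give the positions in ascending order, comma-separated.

Lysine (K), arginine (R), and histidine (H) have basic, nitrogen-containing side chains.
Matching residues: H3, K7, R9, R13, K15, H19.

3, 7, 9, 13, 15, 19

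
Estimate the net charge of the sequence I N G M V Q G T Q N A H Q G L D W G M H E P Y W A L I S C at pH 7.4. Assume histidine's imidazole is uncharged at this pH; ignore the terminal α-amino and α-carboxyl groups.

The side chains ionized at physiological pH are Lys/Arg (+1) and Asp/Glu (−1); with His treated as neutral, nothing else contributes.
Positive (K, R): none → +0.
Negative (D, E): D16, E21 → −2.
Net charge = (+0) + (−2) = −2.

-2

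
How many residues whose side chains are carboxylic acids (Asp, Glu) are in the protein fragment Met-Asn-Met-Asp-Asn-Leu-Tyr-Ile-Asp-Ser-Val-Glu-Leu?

Matching residues: Asp4, Asp9, Glu12.

3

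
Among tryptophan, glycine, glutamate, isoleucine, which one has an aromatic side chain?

tryptophan

Phenylalanine (F), tryptophan (W), and tyrosine (Y) have aromatic ring side chains.
Of the listed options, only tryptophan belongs to this group.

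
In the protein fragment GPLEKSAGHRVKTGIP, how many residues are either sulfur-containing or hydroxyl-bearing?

2

Sulfur-containing: C, M. Hydroxyl-bearing: S, T, Y.
Sulfur-containing residues here: none (0).
Hydroxyl-bearing residues here: S6, T13 (2).
The two groups share no amino acid, so total = 0 + 2 = 2.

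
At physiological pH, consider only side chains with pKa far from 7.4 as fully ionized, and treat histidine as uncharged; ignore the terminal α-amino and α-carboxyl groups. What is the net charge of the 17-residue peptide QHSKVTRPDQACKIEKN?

+2

At pH ~7.4 the Lys and Arg side chains are protonated (+1), the Asp and Glu side chains are deprotonated (−1), and with His taken as neutral all other side chains carry no charge.
Positive (K, R): K4, R7, K13, K16 → +4.
Negative (D, E): D9, E15 → −2.
Net charge = (+4) + (−2) = +2.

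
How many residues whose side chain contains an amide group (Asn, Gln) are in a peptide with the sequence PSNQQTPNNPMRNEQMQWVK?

Matching residues: N3, Q4, Q5, N8, N9, N13, Q15, Q17.

8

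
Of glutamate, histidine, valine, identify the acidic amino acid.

glutamate

Only D (aspartate) and E (glutamate) carry a side-chain carboxylic acid.
Of the listed options, only glutamate belongs to this group.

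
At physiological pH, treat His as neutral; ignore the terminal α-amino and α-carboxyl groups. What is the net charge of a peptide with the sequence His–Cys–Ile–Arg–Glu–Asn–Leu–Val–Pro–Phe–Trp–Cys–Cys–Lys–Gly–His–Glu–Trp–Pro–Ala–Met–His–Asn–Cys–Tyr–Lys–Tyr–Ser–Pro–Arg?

+2

At pH ~7.4 the Lys and Arg side chains are protonated (+1), the Asp and Glu side chains are deprotonated (−1), and with His taken as neutral all other side chains carry no charge.
Positive (K, R): Arg4, Lys14, Lys26, Arg30 → +4.
Negative (D, E): Glu5, Glu17 → −2.
Net charge = (+4) + (−2) = +2.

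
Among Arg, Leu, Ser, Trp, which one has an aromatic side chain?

The aromatic amino acids are Phe (F, benzyl), Trp (W, indole), and Tyr (Y, phenol).
Of the listed options, only Trp belongs to this group.

Trp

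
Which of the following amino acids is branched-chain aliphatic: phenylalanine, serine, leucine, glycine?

leucine

The BCAAs are Val, Leu, and Ile — aliphatic side chains with a branch point.
Of the listed options, only leucine belongs to this group.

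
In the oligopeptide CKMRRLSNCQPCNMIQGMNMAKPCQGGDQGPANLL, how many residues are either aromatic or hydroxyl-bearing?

Aromatic: F, W, Y. Hydroxyl-bearing: S, T, Y.
Aromatic residues here: none (0).
Hydroxyl-bearing residues here: S7 (1).
(Y belongs to both groups, but none appear in this sequence.) Total = 0 + 1 = 1.

1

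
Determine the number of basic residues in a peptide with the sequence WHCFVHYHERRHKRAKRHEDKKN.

13

Lysine (K), arginine (R), and histidine (H) have basic, nitrogen-containing side chains.
Matching residues: H2, H6, H8, R10, R11, H12, K13, R14, K16, R17, H18, K21, K22.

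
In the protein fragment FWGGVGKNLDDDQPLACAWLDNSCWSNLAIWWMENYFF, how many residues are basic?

K, R, and H are the three residues with basic side chains (ε-amine, guanidinium, and imidazole respectively).
Matching residues: K7.

1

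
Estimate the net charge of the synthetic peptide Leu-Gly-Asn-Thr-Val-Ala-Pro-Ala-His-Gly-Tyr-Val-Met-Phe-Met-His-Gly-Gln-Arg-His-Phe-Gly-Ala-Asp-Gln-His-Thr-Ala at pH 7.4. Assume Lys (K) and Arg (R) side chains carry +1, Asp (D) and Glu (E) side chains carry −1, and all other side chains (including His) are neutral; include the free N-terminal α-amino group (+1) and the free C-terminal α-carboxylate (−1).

Positive (K, R): Arg19 → +1.
Negative (D, E): Asp24 → −1.
The N-terminus (+1) and C-terminus (−1) cancel.
Net charge = (+1) + (−1) = 0.

0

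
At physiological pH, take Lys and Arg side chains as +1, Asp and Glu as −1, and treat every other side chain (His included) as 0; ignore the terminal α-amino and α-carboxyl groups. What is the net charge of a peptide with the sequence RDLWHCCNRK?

+2

Positive (K, R): R1, R9, K10 → +3.
Negative (D, E): D2 → −1.
Net charge = (+3) + (−1) = +2.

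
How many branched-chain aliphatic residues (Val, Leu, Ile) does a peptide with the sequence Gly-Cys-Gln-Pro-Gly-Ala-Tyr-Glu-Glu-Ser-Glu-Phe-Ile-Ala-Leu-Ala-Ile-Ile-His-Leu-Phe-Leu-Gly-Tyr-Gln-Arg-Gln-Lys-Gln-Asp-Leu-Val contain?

Matching residues: Ile13, Leu15, Ile17, Ile18, Leu20, Leu22, Leu31, Val32.

8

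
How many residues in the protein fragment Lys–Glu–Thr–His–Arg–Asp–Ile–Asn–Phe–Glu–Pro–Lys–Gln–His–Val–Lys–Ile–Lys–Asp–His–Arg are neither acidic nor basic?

8

Acidic: D, E. Basic: K, R, H. All other residues are neither.
Matching residues: Thr3, Ile7, Asn8, Phe9, Pro11, Gln13, Val15, Ile17.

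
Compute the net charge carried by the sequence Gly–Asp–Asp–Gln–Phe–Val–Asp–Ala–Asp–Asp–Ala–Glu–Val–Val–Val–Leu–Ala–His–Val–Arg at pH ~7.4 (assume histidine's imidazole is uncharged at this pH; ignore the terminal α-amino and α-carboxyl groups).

Near pH 7.4, K and R contribute +1 each, D and E contribute −1 each, and every other side chain (His included, as stated) is uncharged.
Positive (K, R): Arg20 → +1.
Negative (D, E): Asp2, Asp3, Asp7, Asp9, Asp10, Glu12 → −6.
Net charge = (+1) + (−6) = −5.

-5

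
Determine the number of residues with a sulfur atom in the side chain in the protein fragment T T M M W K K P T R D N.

2

The sulfur-bearing residues are cysteine (–SH) and methionine (–S–CH₃).
Matching residues: M3, M4.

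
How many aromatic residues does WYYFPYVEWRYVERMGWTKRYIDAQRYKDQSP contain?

10

F, W, and Y each carry an aromatic ring on the side chain.
Matching residues: W1, Y2, Y3, F4, Y6, W9, Y11, W17, Y21, Y27.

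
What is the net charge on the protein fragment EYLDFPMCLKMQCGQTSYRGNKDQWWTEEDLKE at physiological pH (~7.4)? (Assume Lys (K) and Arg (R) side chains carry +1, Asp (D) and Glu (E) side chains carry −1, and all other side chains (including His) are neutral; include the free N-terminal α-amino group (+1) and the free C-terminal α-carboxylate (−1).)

-3

Positive (K, R): K10, R19, K22, K32 → +4.
Negative (D, E): E1, D4, D23, E28, E29, D30, E33 → −7.
The N-terminus (+1) and C-terminus (−1) cancel.
Net charge = (+4) + (−7) = −3.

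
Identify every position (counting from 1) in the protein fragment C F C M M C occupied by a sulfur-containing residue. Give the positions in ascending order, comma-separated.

Cysteine (C, thiol) and methionine (M, thioether) are the two sulfur-containing amino acids.
Matching residues: C1, C3, M4, M5, C6.

1, 3, 4, 5, 6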